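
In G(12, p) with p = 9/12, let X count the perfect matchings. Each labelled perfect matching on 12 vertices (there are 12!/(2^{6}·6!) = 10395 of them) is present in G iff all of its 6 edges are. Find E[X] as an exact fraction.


K_12 has 12!/(2^{6}·6!) = 10395 labelled perfect matchings.
For each such perfect matching H, let X_H = 1 if all 6 edges of H are present in G. Then P[X_H = 1] = p^{6} = (3/4)^{6} = 729/4096.
By linearity: E[X] = Σ_H E[X_H] = 10395 · p^{6} = 10395 · 729/4096 = 7577955/4096.
Numerically: E[X] ≈ 1850.

E[X] = 10395 · (3/4)^{6} = 7577955/4096 ≈ 1850.


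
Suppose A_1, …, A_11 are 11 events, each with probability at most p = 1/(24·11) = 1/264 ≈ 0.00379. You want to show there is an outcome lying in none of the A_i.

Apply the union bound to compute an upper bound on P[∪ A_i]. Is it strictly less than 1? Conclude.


Union bound: P[∪_{i=1}^{11} A_i] ≤ Σ_i P[A_i] ≤ 11·p = 11·(1/264) = 1/24.
Numerically: 1/24 ≈ 0.04167.
Is 1/24 < 1? YES.
Since P[∪ A_i] ≤ 1/24 < 1, the complement has P[∩ A_i^c] ≥ 1 − 1/24 = 23/24 > 0, so some outcome avoids every A_i.

11·p = 1/24 ≈ 0.04167; existence CERTIFIED by the union bound.


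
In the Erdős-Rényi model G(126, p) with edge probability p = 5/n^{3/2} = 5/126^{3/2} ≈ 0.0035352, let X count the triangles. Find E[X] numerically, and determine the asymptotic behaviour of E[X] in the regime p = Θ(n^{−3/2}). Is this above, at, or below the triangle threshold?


Number of potential triangles: C(126, 3) = 325500.
Each occurs with probability p³ ≈ (0.0035352)³ ≈ 4.41817140e-08.
By linearity: E[X] = C(126, 3)·p³ ≈ 325500 · 4.41817140e-08 ≈ 0.014381.
Since α = 3/2 > 1, p = c/n^{3/2} = o(1/n) is below the triangle threshold p ~ 1/n. Asymptotically E[X] ~ (c³/6)·n^{3(1−α)} = (5³/6)·n^{-1.5} → 0, so by Markov's inequality G has no triangles w.h.p.

E[X] ≈ 0.014381; in regime p = Θ(1/n^{3/2}) E[X] tends to 0 (below the triangle threshold p ~ 1/n).


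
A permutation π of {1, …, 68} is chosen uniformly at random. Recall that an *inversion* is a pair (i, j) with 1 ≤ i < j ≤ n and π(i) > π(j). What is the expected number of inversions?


Write X = Σ X_I over the C(68, 2) = 2278 pairs i < j, with X_I the indicator of one inversion.
There are 2278 indicators.
For each fixed pair i < j, the values π(i) and π(j) are two distinct elements of {1, …, 68} in uniformly random order; by symmetry P[π(i) > π(j)] = 1/2.
By linearity: E[X] = 2278 · (1/2) = C(68, 2) · (1/2) = 2278/2 = 1139 ≈ 1139.0000.

E[X] = 1139 = 1139.0000.


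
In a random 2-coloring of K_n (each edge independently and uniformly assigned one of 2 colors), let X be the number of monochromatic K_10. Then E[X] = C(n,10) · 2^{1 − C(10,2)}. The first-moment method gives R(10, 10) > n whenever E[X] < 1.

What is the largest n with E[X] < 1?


We need C(n, 10) · 2^{1 − 45} < 1, i.e. C(n, 10) < 2^{45 − 1} = 17592186044416.
Check values of n near the boundary:
  n = 99: C(99, 10) = 15579278510796; 15579278510796 < 17592186044416? YES
  n = 100: C(100, 10) = 17310309456440; 17310309456440 < 17592186044416? YES
  n = 101: C(101, 10) = 19212541264840; 19212541264840 < 17592186044416? NO
  n = 102: C(102, 10) = 21300860967540; 21300860967540 < 17592186044416? NO
  n = 103: C(103, 10) = 23591276125340; 23591276125340 < 17592186044416? NO
The largest n with C(n, 10) < 17592186044416 is n = 100 (where E[X] = 2163788682055/2199023255552 ≈ 0.9839772). Hence R(10, 10) > 100, i.e. R(10, 10) ≥ 101.

Largest n = 100; hence R(10, 10) > 100.


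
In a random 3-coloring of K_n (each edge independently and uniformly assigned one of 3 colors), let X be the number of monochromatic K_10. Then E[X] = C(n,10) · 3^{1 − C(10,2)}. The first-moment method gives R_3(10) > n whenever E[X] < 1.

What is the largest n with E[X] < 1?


We need C(n, 10) · 3^{1 − 45} < 1, i.e. C(n, 10) < 3^{45 − 1} = 984770902183611232881.
Check values of n near the boundary:
  n = 568: C(568, 10) = 889446337783744949208; 889446337783744949208 < 984770902183611232881? YES
  n = 569: C(569, 10) = 905357721286137524328; 905357721286137524328 < 984770902183611232881? YES
  n = 570: C(570, 10) = 921524823451961408691; 921524823451961408691 < 984770902183611232881? YES
  n = 571: C(571, 10) = 937951290893172842001; 937951290893172842001 < 984770902183611232881? YES
  n = 572: C(572, 10) = 954640815642161682606; 954640815642161682606 < 984770902183611232881? YES
  n = 573: C(573, 10) = 971597135635805762226; 971597135635805762226 < 984770902183611232881? YES
  n = 574: C(574, 10) = 988824035203816502691; 988824035203816502691 < 984770902183611232881? NO
  n = 575: C(575, 10) = 1006325345561406175305; 1006325345561406175305 < 984770902183611232881? NO
  n = 576: C(576, 10) = 1024104945306307344480; 1024104945306307344480 < 984770902183611232881? NO
The largest n with C(n, 10) < 984770902183611232881 is n = 573 (where E[X] = 35985079097622435638/36472996377170786403 ≈ 0.9866). Hence R_3(10) > 573, i.e. R_3(10) ≥ 574.

Largest n = 573; hence R_3(10) > 573.


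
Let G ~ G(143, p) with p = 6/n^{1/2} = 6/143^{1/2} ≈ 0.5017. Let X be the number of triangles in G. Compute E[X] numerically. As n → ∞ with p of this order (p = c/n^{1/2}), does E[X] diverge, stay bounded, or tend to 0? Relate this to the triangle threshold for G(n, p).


Number of potential triangles: C(143, 3) = 477191.
Each occurs with probability p³ ≈ (0.5017)³ ≈ 1.263135e-01.
By linearity: E[X] = C(143, 3)·p³ ≈ 477191 · 1.263135e-01 ≈ 60275.6551.
Since α = 1/2 < 1, p = c/n^{1/2} ≫ 1/n is above the triangle threshold p ~ 1/n. Asymptotically E[X] ~ (c³/6)·n^{3(1−α)} = (6³/6)·n^{1.5} → ∞; triangles are abundant w.h.p.

E[X] ≈ 60275.6551; in regime p = Θ(1/n^{1/2}) E[X] diverges (above the triangle threshold p ~ 1/n).


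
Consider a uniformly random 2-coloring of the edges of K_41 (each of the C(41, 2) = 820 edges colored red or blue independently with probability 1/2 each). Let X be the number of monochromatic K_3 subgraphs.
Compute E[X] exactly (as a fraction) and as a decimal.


Let X = Σ_S X_S over the C(41, 3) = 10660 subsets S of size 3, where X_S = 1 if the K_3 on S is monochromatic.
For a fixed S, the K_3 on S has C(3, 2) = 3 edges. P[all 3 edges red] = (1/2)^3, and likewise for blue, so P[monochromatic] = 2·(1/2)^3 = 2^{1 − 3} = 1/4.
Summing: E[X] = C(41, 3) · 2^{1 − 3} = 10660 · 1/4 = 2665.
Numerically: E[X] ≈ 2665.00000.

E[X] = C(41,3)·2^(1−C(3,2)) = 2665 ≈ 2665.00000.


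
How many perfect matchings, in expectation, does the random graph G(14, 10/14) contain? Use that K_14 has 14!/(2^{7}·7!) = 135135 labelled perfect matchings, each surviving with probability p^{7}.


K_14 has 14!/(2^{7}·7!) = 135135 labelled perfect matchings.
For each such perfect matching H, let X_H = 1 if all 7 edges of H are present in G. Then P[X_H = 1] = p^{7} = (5/7)^{7} = 78125/823543.
Summing the indicators: E[X] = Σ_H E[X_H] = 135135 · p^{7} = 135135 · 78125/823543 = 1508203125/117649.
Numerically: E[X] ≈ 1.28e+04.

E[X] = 135135 · (5/7)^{7} = 1508203125/117649 ≈ 1.28e+04.


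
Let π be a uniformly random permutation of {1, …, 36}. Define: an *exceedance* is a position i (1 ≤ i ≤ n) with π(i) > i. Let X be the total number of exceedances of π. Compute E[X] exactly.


Write X = Σ_{i=1}^{36} X_i, where X_i = 1_{π(i) > i}.
For each fixed i, π(i) is uniform over {1, …, 36} (marginal of a uniform permutation), so P[π(i) > i] = (n − i)/n. Summing: Σ_{i=1}^{36} (n − i)/n = (0 + 1 + … + 35)/36 = 36(36 − 1)/(2·36) = (36 − 1)/2.
Hence E[X] = Σ_{i=1}^{36} (36 − i)/36 = 35/2 ≈ 17.50000.

E[X] = 35/2 = 17.50000.


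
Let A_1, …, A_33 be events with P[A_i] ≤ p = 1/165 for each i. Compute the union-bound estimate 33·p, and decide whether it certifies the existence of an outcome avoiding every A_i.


Union bound: P[∪_{i=1}^{33} A_i] ≤ Σ_i P[A_i] ≤ 33·p = 33·(1/165) = 1/5.
Numerically: 1/5 ≈ 0.2000000.
Is 1/5 < 1? YES.
Since P[∪ A_i] ≤ 1/5 < 1, the complement has P[∩ A_i^c] ≥ 1 − 1/5 = 4/5 > 0, so some outcome avoids every A_i.

33·p = 1/5 ≈ 0.2000000; existence CERTIFIED by the union bound.


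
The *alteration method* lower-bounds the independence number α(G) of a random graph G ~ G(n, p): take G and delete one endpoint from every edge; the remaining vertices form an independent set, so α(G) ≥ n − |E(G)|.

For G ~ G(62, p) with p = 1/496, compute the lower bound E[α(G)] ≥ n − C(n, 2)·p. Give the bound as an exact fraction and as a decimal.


E[|E(G)|] = C(62, 2)·p = 1891 · (1/496) = 61/16.
E[α(G)] ≥ n − E[|E(G)|] = 62 − 61/16 = 931/16.
Numerically: ≈ 58.1875.
(This is only a lower bound; the true E[α(G)] may be larger.)

E[α(G)] ≥ 931/16 ≈ 58.1875.


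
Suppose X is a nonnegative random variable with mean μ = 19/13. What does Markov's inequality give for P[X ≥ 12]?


μ = E[X] = 19/13, a = 12.
Markov: P[X ≥ 12] ≤ μ/a = (19/13)/12 = 19/156.
Numerically: ≈ 0.1218.
(Since a = 12 > μ = 1.4615, the bound 19/156 is < 1 and informative.)

P[X ≥ 12] ≤ 19/156 ≈ 0.1218.


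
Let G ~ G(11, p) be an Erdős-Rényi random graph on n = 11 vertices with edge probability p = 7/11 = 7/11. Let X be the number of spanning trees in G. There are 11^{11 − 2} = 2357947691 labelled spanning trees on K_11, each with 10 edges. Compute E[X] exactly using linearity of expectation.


K_11 has 11^{11 − 2} = 2357947691 labelled spanning trees.
For each such spanning tree H, let X_H = 1 if all 10 edges of H are present in G. Then P[X_H = 1] = p^{10} = (7/11)^{10} = 282475249/25937424601.
Summing the indicators: E[X] = Σ_H E[X_H] = 2357947691 · p^{10} = 2357947691 · 282475249/25937424601 = 282475249/11.
Numerically: E[X] ≈ 2.568e+07.

E[X] = 2357947691 · (7/11)^{10} = 282475249/11 ≈ 2.568e+07.


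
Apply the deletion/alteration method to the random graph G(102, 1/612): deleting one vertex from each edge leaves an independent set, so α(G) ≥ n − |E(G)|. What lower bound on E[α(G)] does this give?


E[|E(G)|] = C(102, 2)·p = 5151 · (1/612) = 101/12.
E[α(G)] ≥ n − E[|E(G)|] = 102 − 101/12 = 1123/12.
Numerically: ≈ 93.58333.
(This is only a lower bound; the true E[α(G)] may be larger.)

E[α(G)] ≥ 1123/12 ≈ 93.58333.


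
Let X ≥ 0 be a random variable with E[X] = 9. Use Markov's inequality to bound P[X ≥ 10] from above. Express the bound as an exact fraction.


μ = E[X] = 9, a = 10.
Markov: P[X ≥ 10] ≤ μ/a = (9)/10 = 9/10.
Numerically: ≈ 0.90000.
(Since a = 10 > μ = 9.00000, the bound 9/10 is < 1 and informative.)

P[X ≥ 10] ≤ 9/10 ≈ 0.90000.


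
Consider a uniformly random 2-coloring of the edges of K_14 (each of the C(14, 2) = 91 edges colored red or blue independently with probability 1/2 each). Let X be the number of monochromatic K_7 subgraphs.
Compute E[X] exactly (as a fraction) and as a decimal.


Let X = Σ_S X_S over the C(14, 7) = 3432 subsets S of size 7, where X_S = 1 if the K_7 on S is monochromatic.
For a fixed S, the K_7 on S has C(7, 2) = 21 edges. P[all 21 edges red] = (1/2)^21, and likewise for blue, so P[monochromatic] = 2·(1/2)^21 = 2^{1 − 21} = 1/1048576.
Summing: E[X] = C(14, 7) · 2^{1 − 21} = 3432 · 1/1048576 = 429/131072.
Numerically: E[X] ≈ 0.003.

E[X] = C(14,7)·2^(1−C(7,2)) = 429/131072 ≈ 0.003.


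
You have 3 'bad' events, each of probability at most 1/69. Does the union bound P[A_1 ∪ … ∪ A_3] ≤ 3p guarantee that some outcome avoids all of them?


Union bound: P[∪_{i=1}^{3} A_i] ≤ Σ_i P[A_i] ≤ 3·p = 3·(1/69) = 1/23.
Numerically: 1/23 ≈ 0.043.
Is 1/23 < 1? YES.
Since P[∪ A_i] ≤ 1/23 < 1, the complement has P[∩ A_i^c] ≥ 1 − 1/23 = 22/23 > 0, so some outcome avoids every A_i.

3·p = 1/23 ≈ 0.043; existence CERTIFIED by the union bound.


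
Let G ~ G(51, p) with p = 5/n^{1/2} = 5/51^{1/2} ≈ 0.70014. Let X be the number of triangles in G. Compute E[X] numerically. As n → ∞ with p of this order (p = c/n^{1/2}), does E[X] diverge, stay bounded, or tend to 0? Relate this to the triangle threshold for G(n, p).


Number of potential triangles: C(51, 3) = 20825.
Each occurs with probability p³ ≈ (0.70014)³ ≈ 3.43205903e-01.
By linearity: E[X] = C(51, 3)·p³ ≈ 20825 · 3.43205903e-01 ≈ 7147.262929.
Since α = 1/2 < 1, p = c/n^{1/2} ≫ 1/n is above the triangle threshold p ~ 1/n. Asymptotically E[X] ~ (c³/6)·n^{3(1−α)} = (5³/6)·n^{1.5} → ∞; triangles are abundant w.h.p.

E[X] ≈ 7147.262929; in regime p = Θ(1/n^{1/2}) E[X] diverges (above the triangle threshold p ~ 1/n).


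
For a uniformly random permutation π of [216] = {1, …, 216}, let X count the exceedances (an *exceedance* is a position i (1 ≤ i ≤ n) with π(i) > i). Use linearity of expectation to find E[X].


Write X = Σ_{i=1}^{216} X_i, where X_i = 1_{π(i) > i}.
For each fixed i, π(i) is uniform over {1, …, 216} (marginal of a uniform permutation), so P[π(i) > i] = (n − i)/n. Summing: Σ_{i=1}^{216} (n − i)/n = (0 + 1 + … + 215)/216 = 216(216 − 1)/(2·216) = (216 − 1)/2.
Hence E[X] = Σ_{i=1}^{216} (216 − i)/216 = 215/2 ≈ 107.5000.

E[X] = 215/2 = 107.5000.


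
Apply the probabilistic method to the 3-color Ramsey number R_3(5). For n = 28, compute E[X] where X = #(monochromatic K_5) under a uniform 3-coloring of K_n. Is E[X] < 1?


E[X] = C(28, 5) · 3^{1 − 10} = 98280 · 3^{−9} = 98280/19683.
As a reduced fraction: E[X] = 3640/729 ≈ 4.993.
Is E[X] < 1? NO.
Since E[X] ≥ 1, the first-moment bound is inconclusive at n = 28; it does NOT by itself certify R_3(5) > 28.

E[X] = 3640/729 ≈ 4.993; E[X] ≥ 1; first-moment method inconclusive here.


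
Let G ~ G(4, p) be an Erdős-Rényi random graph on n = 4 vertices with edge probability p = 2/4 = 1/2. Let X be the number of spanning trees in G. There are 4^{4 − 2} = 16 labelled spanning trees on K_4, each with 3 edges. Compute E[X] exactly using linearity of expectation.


K_4 has 4^{4 − 2} = 16 labelled spanning trees.
For each such spanning tree H, let X_H = 1 if all 3 edges of H are present in G. Then P[X_H = 1] = p^{3} = (1/2)^{3} = 1/8.
Summing the indicators: E[X] = Σ_H E[X_H] = 16 · p^{3} = 16 · 1/8 = 2.
Numerically: E[X] ≈ 2.

E[X] = 16 · (1/2)^{3} = 2 ≈ 2.


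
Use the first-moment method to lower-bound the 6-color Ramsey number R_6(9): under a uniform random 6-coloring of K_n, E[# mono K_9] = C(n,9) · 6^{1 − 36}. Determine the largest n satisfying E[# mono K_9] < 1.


We need C(n, 9) · 6^{1 − 36} < 1, i.e. C(n, 9) < 6^{36 − 1} = 1719070799748422591028658176.
Check values of n near the boundary:
  n = 4405: C(4405, 9) = 1706862792900636302463627150; 1706862792900636302463627150 < 1719070799748422591028658176? YES
  n = 4406: C(4406, 9) = 1710356485221788389505285700; 1710356485221788389505285700 < 1719070799748422591028658176? YES
  n = 4407: C(4407, 9) = 1713856532599459170657070050; 1713856532599459170657070050 < 1719070799748422591028658176? YES
  n = 4408: C(4408, 9) = 1717362945146264156457459600; 1717362945146264156457459600 < 1719070799748422591028658176? YES
  n = 4409: C(4409, 9) = 1720875732988608787686577131; 1720875732988608787686577131 < 1719070799748422591028658176? NO
The largest n with C(n, 9) < 1719070799748422591028658176 is n = 4408 (where E[X] = 35778394690547169926197075/35813974994758803979763712 ≈ 0.999007). Hence R_6(9) > 4408, i.e. R_6(9) ≥ 4409.

Largest n = 4408; hence R_6(9) > 4408.


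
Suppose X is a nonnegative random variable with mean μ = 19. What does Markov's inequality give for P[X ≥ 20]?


μ = E[X] = 19, a = 20.
Markov: P[X ≥ 20] ≤ μ/a = (19)/20 = 19/20.
Numerically: ≈ 0.950000.
(Since a = 20 > μ = 19.000000, the bound 19/20 is < 1 and informative.)

P[X ≥ 20] ≤ 19/20 ≈ 0.950000.


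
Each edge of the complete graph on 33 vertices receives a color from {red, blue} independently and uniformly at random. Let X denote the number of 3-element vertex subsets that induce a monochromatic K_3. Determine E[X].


Let X = Σ_S X_S over the C(33, 3) = 5456 subsets S of size 3, where X_S = 1 if the K_3 on S is monochromatic.
For a fixed S, the K_3 on S has C(3, 2) = 3 edges. P[all 3 edges red] = (1/2)^3, and likewise for blue, so P[monochromatic] = 2·(1/2)^3 = 2^{1 − 3} = 1/4.
Summing: E[X] = C(33, 3) · 2^{1 − 3} = 5456 · 1/4 = 1364.
Numerically: E[X] ≈ 1364.0000.

E[X] = C(33,3)·2^(1−C(3,2)) = 1364 ≈ 1364.0000.


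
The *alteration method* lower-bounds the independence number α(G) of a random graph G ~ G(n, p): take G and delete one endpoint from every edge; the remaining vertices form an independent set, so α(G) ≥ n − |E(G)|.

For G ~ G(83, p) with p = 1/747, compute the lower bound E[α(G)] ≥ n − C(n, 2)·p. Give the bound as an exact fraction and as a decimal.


E[|E(G)|] = C(83, 2)·p = 3403 · (1/747) = 41/9.
E[α(G)] ≥ n − E[|E(G)|] = 83 − 41/9 = 706/9.
Numerically: ≈ 78.4444.
(This is only a lower bound; the true E[α(G)] may be larger.)

E[α(G)] ≥ 706/9 ≈ 78.4444.


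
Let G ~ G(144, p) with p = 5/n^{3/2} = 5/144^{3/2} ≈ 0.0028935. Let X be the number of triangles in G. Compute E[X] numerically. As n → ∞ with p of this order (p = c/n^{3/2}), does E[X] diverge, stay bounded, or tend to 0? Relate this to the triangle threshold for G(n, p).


Number of potential triangles: C(144, 3) = 487344.
Each occurs with probability p³ ≈ (0.0028935)³ ≈ 2.4225837e-08.
By linearity: E[X] = C(144, 3)·p³ ≈ 487344 · 2.4225837e-08 ≈ 0.01181.
Since α = 3/2 > 1, p = c/n^{3/2} = o(1/n) is below the triangle threshold p ~ 1/n. Asymptotically E[X] ~ (c³/6)·n^{3(1−α)} = (5³/6)·n^{-1.5} → 0, so by Markov's inequality G has no triangles w.h.p.

E[X] ≈ 0.01181; in regime p = Θ(1/n^{3/2}) E[X] tends to 0 (below the triangle threshold p ~ 1/n).


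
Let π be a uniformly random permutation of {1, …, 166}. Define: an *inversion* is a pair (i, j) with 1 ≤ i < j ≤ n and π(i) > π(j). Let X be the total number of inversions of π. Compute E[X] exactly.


Write X = Σ X_I over the C(166, 2) = 13695 pairs i < j, with X_I the indicator of one inversion.
There are 13695 indicators.
For each fixed pair i < j, the values π(i) and π(j) are two distinct elements of {1, …, 166} in uniformly random order; by symmetry P[π(i) > π(j)] = 1/2.
By linearity: E[X] = 13695 · (1/2) = C(166, 2) · (1/2) = 13695/2 = 13695/2 ≈ 6847.50000.

E[X] = 13695/2 = 6847.50000.


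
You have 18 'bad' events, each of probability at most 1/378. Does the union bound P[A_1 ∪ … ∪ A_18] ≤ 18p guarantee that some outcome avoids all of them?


Union bound: P[∪_{i=1}^{18} A_i] ≤ Σ_i P[A_i] ≤ 18·p = 18·(1/378) = 1/21.
Numerically: 1/21 ≈ 0.0476.
Is 1/21 < 1? YES.
Since P[∪ A_i] ≤ 1/21 < 1, the complement has P[∩ A_i^c] ≥ 1 − 1/21 = 20/21 > 0, so some outcome avoids every A_i.

18·p = 1/21 ≈ 0.0476; existence CERTIFIED by the union bound.


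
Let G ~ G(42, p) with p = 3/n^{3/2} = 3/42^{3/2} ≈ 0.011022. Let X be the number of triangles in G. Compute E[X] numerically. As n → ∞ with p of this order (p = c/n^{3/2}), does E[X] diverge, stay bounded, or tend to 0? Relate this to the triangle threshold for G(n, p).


Number of potential triangles: C(42, 3) = 11480.
Each occurs with probability p³ ≈ (0.011022)³ ≈ 1.3388809e-06.
By linearity: E[X] = C(42, 3)·p³ ≈ 11480 · 1.3388809e-06 ≈ 0.01537.
Since α = 3/2 > 1, p = c/n^{3/2} = o(1/n) is below the triangle threshold p ~ 1/n. Asymptotically E[X] ~ (c³/6)·n^{3(1−α)} = (3³/6)·n^{-1.5} → 0, so by Markov's inequality G has no triangles w.h.p.

E[X] ≈ 0.01537; in regime p = Θ(1/n^{3/2}) E[X] tends to 0 (below the triangle threshold p ~ 1/n).


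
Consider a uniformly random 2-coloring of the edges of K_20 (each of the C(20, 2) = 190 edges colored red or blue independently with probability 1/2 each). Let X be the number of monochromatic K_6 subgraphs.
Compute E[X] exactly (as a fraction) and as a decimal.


Let X = Σ_S X_S over the C(20, 6) = 38760 subsets S of size 6, where X_S = 1 if the K_6 on S is monochromatic.
For a fixed S, the K_6 on S has C(6, 2) = 15 edges. P[all 15 edges red] = (1/2)^15, and likewise for blue, so P[monochromatic] = 2·(1/2)^15 = 2^{1 − 15} = 1/16384.
By linearity of expectation: E[X] = C(20, 6) · 2^{1 − 15} = 38760 · 1/16384 = 4845/2048.
Numerically: E[X] ≈ 2.3657.

E[X] = C(20,6)·2^(1−C(6,2)) = 4845/2048 ≈ 2.3657.


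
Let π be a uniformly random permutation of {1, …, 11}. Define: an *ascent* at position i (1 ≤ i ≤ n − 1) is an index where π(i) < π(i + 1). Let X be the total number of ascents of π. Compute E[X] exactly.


Write X = Σ X_I over i = 1, …, 10, with X_I the indicator of one ascent.
There are 10 indicators.
For each fixed i, the pair (π(i), π(i+1)) is a uniformly random ordered pair of distinct values from {1, …, 11}; by symmetry P[π(i) < π(i+1)] = 1/2.
By linearity: E[X] = 10 · (1/2) = (11 − 1) · (1/2) = 5 ≈ 5.00000.

E[X] = 5 = 5.00000.


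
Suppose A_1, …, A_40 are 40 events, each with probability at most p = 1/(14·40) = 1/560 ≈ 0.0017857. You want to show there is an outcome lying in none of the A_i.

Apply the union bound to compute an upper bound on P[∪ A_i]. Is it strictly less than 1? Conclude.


Union bound: P[∪_{i=1}^{40} A_i] ≤ Σ_i P[A_i] ≤ 40·p = 40·(1/560) = 1/14.
Numerically: 1/14 ≈ 0.0714286.
Is 1/14 < 1? YES.
Since P[∪ A_i] ≤ 1/14 < 1, the complement has P[∩ A_i^c] ≥ 1 − 1/14 = 13/14 > 0, so some outcome avoids every A_i.

40·p = 1/14 ≈ 0.0714286; existence CERTIFIED by the union bound.


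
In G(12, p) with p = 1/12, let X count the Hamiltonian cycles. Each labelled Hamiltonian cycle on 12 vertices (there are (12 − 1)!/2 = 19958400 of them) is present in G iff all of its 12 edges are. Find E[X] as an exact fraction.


K_12 has (12 − 1)!/2 = 19958400 labelled Hamiltonian cycles.
For each such Hamiltonian cycle H, let X_H = 1 if all 12 edges of H are present in G. Then P[X_H = 1] = p^{12} = (1/12)^{12} = 1/8916100448256.
By linearity of expectation: E[X] = Σ_H E[X_H] = 19958400 · p^{12} = 19958400 · 1/8916100448256 = 1925/859963392.
Numerically: E[X] ≈ 2.24e-06.

E[X] = 19958400 · (1/12)^{12} = 1925/859963392 ≈ 2.24e-06.


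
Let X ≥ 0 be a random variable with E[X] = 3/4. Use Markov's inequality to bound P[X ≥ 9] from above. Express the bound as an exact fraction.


μ = E[X] = 3/4, a = 9.
Markov: P[X ≥ 9] ≤ μ/a = (3/4)/9 = 1/12.
Numerically: ≈ 0.0833.
(Since a = 9 > μ = 0.7500, the bound 1/12 is < 1 and informative.)

P[X ≥ 9] ≤ 1/12 ≈ 0.0833.


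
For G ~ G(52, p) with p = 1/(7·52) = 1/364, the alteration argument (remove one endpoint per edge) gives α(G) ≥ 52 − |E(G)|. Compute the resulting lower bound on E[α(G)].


E[|E(G)|] = C(52, 2)·p = 1326 · (1/364) = 51/14.
E[α(G)] ≥ n − E[|E(G)|] = 52 − 51/14 = 677/14.
Numerically: ≈ 48.35714.
(This is only a lower bound; the true E[α(G)] may be larger.)

E[α(G)] ≥ 677/14 ≈ 48.35714.


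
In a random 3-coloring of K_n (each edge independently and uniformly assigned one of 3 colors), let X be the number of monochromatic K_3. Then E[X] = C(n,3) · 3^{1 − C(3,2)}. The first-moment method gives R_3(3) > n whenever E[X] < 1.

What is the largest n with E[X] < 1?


We need C(n, 3) · 3^{1 − 3} < 1, i.e. C(n, 3) < 3^{3 − 1} = 9.
Check values of n near the boundary:
  n = 3: C(3, 3) = 1; 1 < 9? YES
  n = 4: C(4, 3) = 4; 4 < 9? YES
  n = 5: C(5, 3) = 10; 10 < 9? NO
The largest n with C(n, 3) < 9 is n = 4 (where E[X] = 4/9 ≈ 0.44444). Hence R_3(3) > 4, i.e. R_3(3) ≥ 5.

Largest n = 4; hence R_3(3) > 4.


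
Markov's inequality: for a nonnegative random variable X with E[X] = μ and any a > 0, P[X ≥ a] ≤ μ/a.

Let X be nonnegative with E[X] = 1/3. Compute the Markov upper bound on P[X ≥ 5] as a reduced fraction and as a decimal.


μ = E[X] = 1/3, a = 5.
Markov: P[X ≥ 5] ≤ μ/a = (1/3)/5 = 1/15.
Numerically: ≈ 0.06667.
(Since a = 5 > μ = 0.33333, the bound 1/15 is < 1 and informative.)

P[X ≥ 5] ≤ 1/15 ≈ 0.06667.


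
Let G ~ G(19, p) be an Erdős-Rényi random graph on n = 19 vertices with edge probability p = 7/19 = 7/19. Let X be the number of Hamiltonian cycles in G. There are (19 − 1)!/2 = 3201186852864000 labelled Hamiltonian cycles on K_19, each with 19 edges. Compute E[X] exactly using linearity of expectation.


K_19 has (19 − 1)!/2 = 3201186852864000 labelled Hamiltonian cycles.
For each such Hamiltonian cycle H, let X_H = 1 if all 19 edges of H are present in G. Then P[X_H = 1] = p^{19} = (7/19)^{19} = 11398895185373143/1978419655660313589123979.
Summing the indicators: E[X] = Σ_H E[X_H] = 3201186852864000 · p^{19} = 3201186852864000 · 11398895185373143/1978419655660313589123979 = 36489993404591253525678231552000/1978419655660313589123979.
Numerically: E[X] ≈ 1.8444e+07.

E[X] = 3201186852864000 · (7/19)^{19} = 36489993404591253525678231552000/1978419655660313589123979 ≈ 1.8444e+07.


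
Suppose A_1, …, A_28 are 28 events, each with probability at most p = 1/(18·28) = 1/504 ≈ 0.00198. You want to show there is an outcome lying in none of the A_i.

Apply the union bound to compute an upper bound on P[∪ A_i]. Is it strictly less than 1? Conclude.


Union bound: P[∪_{i=1}^{28} A_i] ≤ Σ_i P[A_i] ≤ 28·p = 28·(1/504) = 1/18.
Numerically: 1/18 ≈ 0.05556.
Is 1/18 < 1? YES.
Since P[∪ A_i] ≤ 1/18 < 1, the complement has P[∩ A_i^c] ≥ 1 − 1/18 = 17/18 > 0, so some outcome avoids every A_i.

28·p = 1/18 ≈ 0.05556; existence CERTIFIED by the union bound.


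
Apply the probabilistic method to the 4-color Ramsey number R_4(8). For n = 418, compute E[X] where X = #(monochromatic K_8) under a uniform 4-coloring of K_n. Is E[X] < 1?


E[X] = C(418, 8) · 4^{1 − 28} = 21608403021078588 · 4^{−27} = 21608403021078588/18014398509481984.
As a reduced fraction: E[X] = 5402100755269647/4503599627370496 ≈ 1.200.
Is E[X] < 1? NO.
Since E[X] ≥ 1, the first-moment bound is inconclusive at n = 418; it does NOT by itself certify R_4(8) > 418.

E[X] = 5402100755269647/4503599627370496 ≈ 1.200; E[X] ≥ 1; first-moment method inconclusive here.


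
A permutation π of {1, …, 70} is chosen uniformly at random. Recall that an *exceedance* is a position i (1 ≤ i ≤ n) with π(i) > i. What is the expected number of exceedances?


Write X = Σ_{i=1}^{70} X_i, where X_i = 1_{π(i) > i}.
For each fixed i, π(i) is uniform over {1, …, 70} (marginal of a uniform permutation), so P[π(i) > i] = (n − i)/n. Summing: Σ_{i=1}^{70} (n − i)/n = (0 + 1 + … + 69)/70 = 70(70 − 1)/(2·70) = (70 − 1)/2.
Hence E[X] = Σ_{i=1}^{70} (70 − i)/70 = 69/2 ≈ 34.500000.

E[X] = 69/2 = 34.500000.


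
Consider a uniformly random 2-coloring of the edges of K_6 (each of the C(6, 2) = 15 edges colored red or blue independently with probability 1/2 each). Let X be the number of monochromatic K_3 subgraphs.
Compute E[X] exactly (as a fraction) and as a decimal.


Let X = Σ_S X_S over the C(6, 3) = 20 subsets S of size 3, where X_S = 1 if the K_3 on S is monochromatic.
For a fixed S, the K_3 on S has C(3, 2) = 3 edges. P[all 3 edges red] = (1/2)^3, and likewise for blue, so P[monochromatic] = 2·(1/2)^3 = 2^{1 − 3} = 1/4.
By linearity of expectation: E[X] = C(6, 3) · 2^{1 − 3} = 20 · 1/4 = 5.
Numerically: E[X] ≈ 5.000000.

E[X] = C(6,3)·2^(1−C(3,2)) = 5 ≈ 5.000000.


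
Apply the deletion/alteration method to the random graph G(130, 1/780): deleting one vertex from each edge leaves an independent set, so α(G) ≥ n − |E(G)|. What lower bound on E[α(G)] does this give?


E[|E(G)|] = C(130, 2)·p = 8385 · (1/780) = 43/4.
E[α(G)] ≥ n − E[|E(G)|] = 130 − 43/4 = 477/4.
Numerically: ≈ 119.2500.
(This is only a lower bound; the true E[α(G)] may be larger.)

E[α(G)] ≥ 477/4 ≈ 119.2500.


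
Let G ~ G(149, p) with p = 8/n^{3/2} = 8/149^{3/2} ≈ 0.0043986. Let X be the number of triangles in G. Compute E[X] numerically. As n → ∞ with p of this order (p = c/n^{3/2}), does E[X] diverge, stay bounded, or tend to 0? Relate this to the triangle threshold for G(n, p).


Number of potential triangles: C(149, 3) = 540274.
Each occurs with probability p³ ≈ (0.0043986)³ ≈ 8.5100430e-08.
By linearity: E[X] = C(149, 3)·p³ ≈ 540274 · 8.5100430e-08 ≈ 0.04598.
Since α = 3/2 > 1, p = c/n^{3/2} = o(1/n) is below the triangle threshold p ~ 1/n. Asymptotically E[X] ~ (c³/6)·n^{3(1−α)} = (8³/6)·n^{-1.5} → 0, so by Markov's inequality G has no triangles w.h.p.

E[X] ≈ 0.04598; in regime p = Θ(1/n^{3/2}) E[X] tends to 0 (below the triangle threshold p ~ 1/n).


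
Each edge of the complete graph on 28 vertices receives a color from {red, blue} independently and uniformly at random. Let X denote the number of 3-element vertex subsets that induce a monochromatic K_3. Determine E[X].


Let X = Σ_S X_S over the C(28, 3) = 3276 subsets S of size 3, where X_S = 1 if the K_3 on S is monochromatic.
For a fixed S, the K_3 on S has C(3, 2) = 3 edges. P[all 3 edges red] = (1/2)^3, and likewise for blue, so P[monochromatic] = 2·(1/2)^3 = 2^{1 − 3} = 1/4.
Summing: E[X] = C(28, 3) · 2^{1 − 3} = 3276 · 1/4 = 819.
Numerically: E[X] ≈ 819.0000.

E[X] = C(28,3)·2^(1−C(3,2)) = 819 ≈ 819.0000.


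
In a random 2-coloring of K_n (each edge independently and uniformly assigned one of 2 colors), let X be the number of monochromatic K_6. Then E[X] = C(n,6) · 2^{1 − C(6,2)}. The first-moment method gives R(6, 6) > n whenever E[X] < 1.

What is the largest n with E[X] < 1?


We need C(n, 6) · 2^{1 − 15} < 1, i.e. C(n, 6) < 2^{15 − 1} = 16384.
Check values of n near the boundary:
  n = 12: C(12, 6) = 924; 924 < 16384? YES
  n = 13: C(13, 6) = 1716; 1716 < 16384? YES
  n = 14: C(14, 6) = 3003; 3003 < 16384? YES
  n = 15: C(15, 6) = 5005; 5005 < 16384? YES
  n = 16: C(16, 6) = 8008; 8008 < 16384? YES
  n = 17: C(17, 6) = 12376; 12376 < 16384? YES
  n = 18: C(18, 6) = 18564; 18564 < 16384? NO
  n = 19: C(19, 6) = 27132; 27132 < 16384? NO
The largest n with C(n, 6) < 16384 is n = 17 (where E[X] = 1547/2048 ≈ 0.755). Hence R(6, 6) > 17, i.e. R(6, 6) ≥ 18.

Largest n = 17; hence R(6, 6) > 17.


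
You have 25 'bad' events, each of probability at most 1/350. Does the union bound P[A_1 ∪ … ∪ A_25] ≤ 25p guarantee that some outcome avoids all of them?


Union bound: P[∪_{i=1}^{25} A_i] ≤ Σ_i P[A_i] ≤ 25·p = 25·(1/350) = 1/14.
Numerically: 1/14 ≈ 0.07143.
Is 1/14 < 1? YES.
Since P[∪ A_i] ≤ 1/14 < 1, the complement has P[∩ A_i^c] ≥ 1 − 1/14 = 13/14 > 0, so some outcome avoids every A_i.

25·p = 1/14 ≈ 0.07143; existence CERTIFIED by the union bound.


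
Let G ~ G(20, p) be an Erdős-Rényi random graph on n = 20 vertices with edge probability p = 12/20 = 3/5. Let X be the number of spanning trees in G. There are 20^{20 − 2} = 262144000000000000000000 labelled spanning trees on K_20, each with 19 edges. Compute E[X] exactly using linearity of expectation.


K_20 has 20^{20 − 2} = 262144000000000000000000 labelled spanning trees.
For each such spanning tree H, let X_H = 1 if all 19 edges of H are present in G. Then P[X_H = 1] = p^{19} = (3/5)^{19} = 1162261467/19073486328125.
By linearity of expectation: E[X] = Σ_H E[X_H] = 262144000000000000000000 · p^{19} = 262144000000000000000000 · 1162261467/19073486328125 = 79869999842655731712/5.
Numerically: E[X] ≈ 1.6e+19.

E[X] = 262144000000000000000000 · (3/5)^{19} = 79869999842655731712/5 ≈ 1.6e+19.


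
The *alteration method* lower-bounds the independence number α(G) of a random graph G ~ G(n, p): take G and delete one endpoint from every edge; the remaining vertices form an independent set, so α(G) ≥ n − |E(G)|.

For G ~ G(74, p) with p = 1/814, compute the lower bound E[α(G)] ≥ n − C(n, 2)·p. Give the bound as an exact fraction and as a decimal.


E[|E(G)|] = C(74, 2)·p = 2701 · (1/814) = 73/22.
E[α(G)] ≥ n − E[|E(G)|] = 74 − 73/22 = 1555/22.
Numerically: ≈ 70.6818.
(This is only a lower bound; the true E[α(G)] may be larger.)

E[α(G)] ≥ 1555/22 ≈ 70.6818.


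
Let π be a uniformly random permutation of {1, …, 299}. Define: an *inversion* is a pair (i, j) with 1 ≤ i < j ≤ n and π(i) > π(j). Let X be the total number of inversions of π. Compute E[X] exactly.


Write X = Σ X_I over the C(299, 2) = 44551 pairs i < j, with X_I the indicator of one inversion.
There are 44551 indicators.
For each fixed pair i < j, the values π(i) and π(j) are two distinct elements of {1, …, 299} in uniformly random order; by symmetry P[π(i) > π(j)] = 1/2.
By linearity: E[X] = 44551 · (1/2) = C(299, 2) · (1/2) = 44551/2 = 44551/2 ≈ 22275.5000.

E[X] = 44551/2 = 22275.5000.


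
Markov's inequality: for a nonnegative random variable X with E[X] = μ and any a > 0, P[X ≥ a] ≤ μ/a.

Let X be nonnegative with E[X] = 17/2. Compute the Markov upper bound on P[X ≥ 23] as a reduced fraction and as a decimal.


μ = E[X] = 17/2, a = 23.
Markov: P[X ≥ 23] ≤ μ/a = (17/2)/23 = 17/46.
Numerically: ≈ 0.3696.
(Since a = 23 > μ = 8.5000, the bound 17/46 is < 1 and informative.)

P[X ≥ 23] ≤ 17/46 ≈ 0.3696.


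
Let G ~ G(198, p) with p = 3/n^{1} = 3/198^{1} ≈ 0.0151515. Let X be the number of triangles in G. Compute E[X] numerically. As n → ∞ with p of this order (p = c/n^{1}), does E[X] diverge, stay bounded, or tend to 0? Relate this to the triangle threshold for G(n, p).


Number of potential triangles: C(198, 3) = 1274196.
Each occurs with probability p³ ≈ (0.0151515)³ ≈ 3.47830926e-06.
By linearity: E[X] = C(198, 3)·p³ ≈ 1274196 · 3.47830926e-06 ≈ 4.432048.
Here α = 1, so p = 3/n is exactly at the triangle threshold p ~ 1/n. Asymptotically E[X] → c³/6 = 3³/6 = 9/2 ≈ 4.500000, a bounded constant. In this regime the triangle count is asymptotically Poisson(c³/6).

E[X] ≈ 4.432048; in regime p = Θ(1/n^{1}) E[X] stays bounded (at the triangle threshold p ~ 1/n).


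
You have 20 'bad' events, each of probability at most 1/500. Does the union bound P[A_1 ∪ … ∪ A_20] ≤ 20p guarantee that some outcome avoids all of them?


Union bound: P[∪_{i=1}^{20} A_i] ≤ Σ_i P[A_i] ≤ 20·p = 20·(1/500) = 1/25.
Numerically: 1/25 ≈ 0.04000.
Is 1/25 < 1? YES.
Since P[∪ A_i] ≤ 1/25 < 1, the complement has P[∩ A_i^c] ≥ 1 − 1/25 = 24/25 > 0, so some outcome avoids every A_i.

20·p = 1/25 ≈ 0.04000; existence CERTIFIED by the union bound.


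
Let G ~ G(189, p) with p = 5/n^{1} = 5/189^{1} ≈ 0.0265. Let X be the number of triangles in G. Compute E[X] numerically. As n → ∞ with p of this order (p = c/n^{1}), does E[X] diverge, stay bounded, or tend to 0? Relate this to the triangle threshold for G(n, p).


Number of potential triangles: C(189, 3) = 1107414.
Each occurs with probability p³ ≈ (0.0265)³ ≈ 1.85150e-05.
By linearity: E[X] = C(189, 3)·p³ ≈ 1107414 · 1.85150e-05 ≈ 20.504.
Here α = 1, so p = 5/n is exactly at the triangle threshold p ~ 1/n. Asymptotically E[X] → c³/6 = 5³/6 = 125/6 ≈ 20.833, a bounded constant. In this regime the triangle count is asymptotically Poisson(c³/6).

E[X] ≈ 20.504; in regime p = Θ(1/n^{1}) E[X] stays bounded (at the triangle threshold p ~ 1/n).


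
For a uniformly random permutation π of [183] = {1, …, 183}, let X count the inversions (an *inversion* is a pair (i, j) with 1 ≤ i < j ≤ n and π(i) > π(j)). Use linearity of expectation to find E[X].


Write X = Σ X_I over the C(183, 2) = 16653 pairs i < j, with X_I the indicator of one inversion.
There are 16653 indicators.
For each fixed pair i < j, the values π(i) and π(j) are two distinct elements of {1, …, 183} in uniformly random order; by symmetry P[π(i) > π(j)] = 1/2.
By linearity: E[X] = 16653 · (1/2) = C(183, 2) · (1/2) = 16653/2 = 16653/2 ≈ 8326.500000.

E[X] = 16653/2 = 8326.500000.


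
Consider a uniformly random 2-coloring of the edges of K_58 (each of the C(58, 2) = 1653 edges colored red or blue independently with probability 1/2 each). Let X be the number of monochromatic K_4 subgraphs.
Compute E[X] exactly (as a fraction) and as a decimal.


Let X = Σ_S X_S over the C(58, 4) = 424270 subsets S of size 4, where X_S = 1 if the K_4 on S is monochromatic.
For a fixed S, the K_4 on S has C(4, 2) = 6 edges. P[all 6 edges red] = (1/2)^6, and likewise for blue, so P[monochromatic] = 2·(1/2)^6 = 2^{1 − 6} = 1/32.
By linearity: E[X] = C(58, 4) · 2^{1 − 6} = 424270 · 1/32 = 212135/16.
Numerically: E[X] ≈ 13258.4375.

E[X] = C(58,4)·2^(1−C(4,2)) = 212135/16 ≈ 13258.4375.


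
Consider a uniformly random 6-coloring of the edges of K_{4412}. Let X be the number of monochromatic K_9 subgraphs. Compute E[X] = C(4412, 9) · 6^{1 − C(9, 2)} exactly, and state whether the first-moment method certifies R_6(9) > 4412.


E[X] = C(4412, 9) · 6^{1 − 36} = 1731452449760113018141823620 · 6^{−35} = 1731452449760113018141823620/1719070799748422591028658176.
As a reduced fraction: E[X] = 432863112440028254535455905/429767699937105647757164544 ≈ 1.0072025.
Is E[X] < 1? NO.
Since E[X] ≥ 1, the first-moment bound is inconclusive at n = 4412; it does NOT by itself certify R_6(9) > 4412.

E[X] = 432863112440028254535455905/429767699937105647757164544 ≈ 1.0072025; E[X] ≥ 1; first-moment method inconclusive here.


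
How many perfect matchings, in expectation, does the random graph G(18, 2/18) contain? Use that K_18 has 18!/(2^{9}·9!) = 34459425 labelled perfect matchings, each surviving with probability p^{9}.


K_18 has 18!/(2^{9}·9!) = 34459425 labelled perfect matchings.
For each such perfect matching H, let X_H = 1 if all 9 edges of H are present in G. Then P[X_H = 1] = p^{9} = (1/9)^{9} = 1/387420489.
By linearity of expectation: E[X] = Σ_H E[X_H] = 34459425 · p^{9} = 34459425 · 1/387420489 = 425425/4782969.
Numerically: E[X] ≈ 0.088946.

E[X] = 34459425 · (1/9)^{9} = 425425/4782969 ≈ 0.088946.


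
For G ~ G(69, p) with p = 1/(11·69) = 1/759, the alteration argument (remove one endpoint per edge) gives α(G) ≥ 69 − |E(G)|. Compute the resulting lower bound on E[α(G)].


E[|E(G)|] = C(69, 2)·p = 2346 · (1/759) = 34/11.
E[α(G)] ≥ n − E[|E(G)|] = 69 − 34/11 = 725/11.
Numerically: ≈ 65.909.
(This is only a lower bound; the true E[α(G)] may be larger.)

E[α(G)] ≥ 725/11 ≈ 65.909.


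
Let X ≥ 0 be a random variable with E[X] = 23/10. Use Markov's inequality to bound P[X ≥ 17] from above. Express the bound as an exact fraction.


μ = E[X] = 23/10, a = 17.
Markov: P[X ≥ 17] ≤ μ/a = (23/10)/17 = 23/170.
Numerically: ≈ 0.1353.
(Since a = 17 > μ = 2.3000, the bound 23/170 is < 1 and informative.)

P[X ≥ 17] ≤ 23/170 ≈ 0.1353.


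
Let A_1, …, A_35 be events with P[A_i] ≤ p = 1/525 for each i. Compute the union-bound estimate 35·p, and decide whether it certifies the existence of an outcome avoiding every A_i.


Union bound: P[∪_{i=1}^{35} A_i] ≤ Σ_i P[A_i] ≤ 35·p = 35·(1/525) = 1/15.
Numerically: 1/15 ≈ 0.0666667.
Is 1/15 < 1? YES.
Since P[∪ A_i] ≤ 1/15 < 1, the complement has P[∩ A_i^c] ≥ 1 − 1/15 = 14/15 > 0, so some outcome avoids every A_i.

35·p = 1/15 ≈ 0.0666667; existence CERTIFIED by the union bound.


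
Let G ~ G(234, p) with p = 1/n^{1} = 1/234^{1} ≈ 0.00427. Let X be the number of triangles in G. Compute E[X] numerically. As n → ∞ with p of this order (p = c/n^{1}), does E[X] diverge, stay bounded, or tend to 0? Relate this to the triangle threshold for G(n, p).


Number of potential triangles: C(234, 3) = 2108184.
Each occurs with probability p³ ≈ (0.00427)³ ≈ 7.80463e-08.
By linearity: E[X] = C(234, 3)·p³ ≈ 2108184 · 7.80463e-08 ≈ 0.165.
Here α = 1, so p = 1/n is exactly at the triangle threshold p ~ 1/n. Asymptotically E[X] → c³/6 = 1³/6 = 1/6 ≈ 0.167, a bounded constant. In this regime the triangle count is asymptotically Poisson(c³/6).

E[X] ≈ 0.165; in regime p = Θ(1/n^{1}) E[X] stays bounded (at the triangle threshold p ~ 1/n).
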